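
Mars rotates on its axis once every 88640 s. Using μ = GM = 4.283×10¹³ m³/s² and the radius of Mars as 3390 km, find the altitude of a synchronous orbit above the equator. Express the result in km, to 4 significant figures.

h_sync ≈ 17040 km

A synchronous orbit has period T, so by Kepler's third law a = (μT²/4π²)^(1/3).
μT²/4π² = 4.283×10¹³ × (8.864×10⁴)² / 39.48 = 8.524×10²¹ m³.
a = 2.043×10⁷ m = 20428 km.
Altitude h = a − R = 20428 − 3390 = 17038 km.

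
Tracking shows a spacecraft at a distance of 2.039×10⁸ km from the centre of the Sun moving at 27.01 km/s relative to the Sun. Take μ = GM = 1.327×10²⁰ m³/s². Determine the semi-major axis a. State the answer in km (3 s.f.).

a ≈ 2.32×10⁸ km

r = 2.039×10¹¹ m.
Specific orbital energy ε = v²/2 − μ/r = (27010)²/2 − 1.327×10²⁰/2.039×10¹¹ = -2.860×10⁸ J/kg.
Since ε = −μ/(2a), a = −μ/(2ε) = 2.320×10¹¹ m = 2.3196×10⁸ km.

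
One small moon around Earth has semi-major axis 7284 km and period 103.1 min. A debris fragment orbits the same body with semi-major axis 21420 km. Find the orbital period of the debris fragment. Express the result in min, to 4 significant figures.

T₂ ≈ 519.9 min

Kepler's third law: T² ∝ a³, so T₂ = T₁ (a₂/a₁)^(3/2).
a₂/a₁ = 2.941, (a₂/a₁)^(3/2) = 5.043.
T₂ = 103.1 × 5.043 = 519.9 min.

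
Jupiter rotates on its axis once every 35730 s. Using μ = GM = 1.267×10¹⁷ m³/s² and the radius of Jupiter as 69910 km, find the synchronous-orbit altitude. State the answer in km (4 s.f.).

h_sync ≈ 90110 km

A synchronous orbit has period T, so by Kepler's third law a = (μT²/4π²)^(1/3).
μT²/4π² = 1.267×10¹⁷ × (3.573×10⁴)² / 39.48 = 4.097×10²⁴ m³.
a = 1.600×10⁸ m = 1.6002×10⁵ km.
Altitude h = a − R = 1.6002×10⁵ − 69910 = 90105 km.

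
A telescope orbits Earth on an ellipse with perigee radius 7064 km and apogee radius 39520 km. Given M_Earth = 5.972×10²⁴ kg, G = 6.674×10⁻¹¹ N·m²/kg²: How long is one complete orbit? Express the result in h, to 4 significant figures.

T ≈ 9.827 h

μ = GM = 6.674×10⁻¹¹ × 5.972×10²⁴ = 3.986×10¹⁴ m³/s².
Semi-major axis a = (r_p + r_a)/2 = (7064.0 + 39520)/2 = 23292 km = 2.329×10⁷ m.
By Kepler's third law T = 2π√(a³/μ) = 2π × 5.631×10³ = 3.538×10⁴ s.
= 9.827 h.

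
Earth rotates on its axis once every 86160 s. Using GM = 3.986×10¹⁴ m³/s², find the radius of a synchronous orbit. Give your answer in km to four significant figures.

r_sync ≈ 42160 km

A synchronous orbit has period T, so by Kepler's third law a = (μT²/4π²)^(1/3).
μT²/4π² = 3.986×10¹⁴ × (8.616×10⁴)² / 39.48 = 7.495×10²² m³.
a = 4.216×10⁷ m = 42163 km.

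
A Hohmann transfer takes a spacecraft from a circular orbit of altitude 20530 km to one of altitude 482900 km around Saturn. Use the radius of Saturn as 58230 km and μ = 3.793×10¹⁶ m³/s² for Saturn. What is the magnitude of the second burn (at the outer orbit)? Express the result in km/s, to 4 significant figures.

Δv ≈ 4.152 km/s

r₁ = 58230 + 20530 = 78760 km = 7.8760×10⁷ m.
r₂ = 58230 + 482900 = 541130 km = 5.4113×10⁸ m.
Transfer ellipse a_t = (r₁ + r₂)/2 = 3.099×10⁸ m.
At r₁: circular v_c1 = √(μ/r₁) = 21950 m/s; transfer-perikrone v_p = √[μ(2/r₁ − 1/a_t)] = 29000 m/s.
At r₂: circular v_c2 = √(μ/r₂) = 8372 m/s; transfer-apokrone v_a = √[μ(2/r₂ − 1/a_t)] = 4220 m/s.
Δv₂ = v_c2 − v_a = 4152 m/s.
= 4.152 km/s.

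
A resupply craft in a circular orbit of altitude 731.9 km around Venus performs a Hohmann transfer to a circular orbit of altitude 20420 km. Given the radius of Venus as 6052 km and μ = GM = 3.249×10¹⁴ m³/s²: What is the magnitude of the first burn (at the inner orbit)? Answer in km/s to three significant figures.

Δv ≈ 1.81 km/s

r₁ = 6052 + 731.9 = 6783.9 km = 6.7839×10⁶ m.
r₂ = 6052 + 20420 = 26472 km = 2.6472×10⁷ m.
Transfer ellipse a_t = (r₁ + r₂)/2 = 1.663×10⁷ m.
At r₁: circular v_c1 = √(μ/r₁) = 6920 m/s; transfer-periapsis v_p = √[μ(2/r₁ − 1/a_t)] = 8732 m/s.
Δv₁ = v_p − v_c1 = 1811 m/s.
= 1.811 km/s.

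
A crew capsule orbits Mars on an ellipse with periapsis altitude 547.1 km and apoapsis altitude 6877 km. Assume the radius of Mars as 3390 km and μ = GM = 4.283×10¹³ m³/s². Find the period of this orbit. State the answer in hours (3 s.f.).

r_p = 3390 + 547.1 = 3937.1 km = 3.9371×10⁶ m.
r_a = 3390 + 6877 = 10267 km = 1.0267×10⁷ m.
Semi-major axis a = (r_p + r_a)/2 = (3937.1 + 10267)/2 = 7102.1 km = 7.102×10⁶ m.
By Kepler's third law T = 2π√(a³/μ) = 2π × 2.892×10³ = 1.817×10⁴ s.
= 5.048 hours.

T ≈ 5.05 hours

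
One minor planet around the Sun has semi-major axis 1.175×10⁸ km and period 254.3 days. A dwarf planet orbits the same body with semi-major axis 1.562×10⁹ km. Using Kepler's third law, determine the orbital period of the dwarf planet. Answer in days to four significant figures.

Kepler's third law: T² ∝ a³, so T₂ = T₁ (a₂/a₁)^(3/2).
a₂/a₁ = 13.29, (a₂/a₁)^(3/2) = 48.47.
T₂ = 254.3 × 48.47 = 12330 days.

T₂ ≈ 12330 days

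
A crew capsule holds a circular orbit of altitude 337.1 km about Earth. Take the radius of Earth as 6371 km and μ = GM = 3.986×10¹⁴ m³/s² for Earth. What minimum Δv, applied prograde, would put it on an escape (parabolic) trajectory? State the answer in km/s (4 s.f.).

r = 6371 + 337.1 = 6708.1 km = 6.7081×10⁶ m.
Circular speed v_c = √(μ/r) = 7708 m/s.
Escape speed v_esc = √(2μ/r) = √2 × v_c = 10900 m/s.
Δv = v_esc − v_c = 3193 m/s = 3.193 km/s.

Δv ≈ 3.193 km/s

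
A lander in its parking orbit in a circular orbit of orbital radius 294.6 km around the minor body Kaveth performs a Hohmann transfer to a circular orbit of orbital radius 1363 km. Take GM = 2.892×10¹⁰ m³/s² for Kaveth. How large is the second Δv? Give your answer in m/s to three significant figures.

r₁ = 294.6 km = 2.946×10⁵ m.
r₂ = 1363 km = 1.363×10⁶ m.
Transfer ellipse a_t = (r₁ + r₂)/2 = 8.288×10⁵ m.
At r₁: circular v_c1 = √(μ/r₁) = 313.3 m/s; transfer-periapsis v_p = √[μ(2/r₁ − 1/a_t)] = 401.8 m/s.
At r₂: circular v_c2 = √(μ/r₂) = 145.7 m/s; transfer-apoapsis v_a = √[μ(2/r₂ − 1/a_t)] = 86.84 m/s.
Δv₂ = v_c2 − v_a = 58.82 m/s.

Δv ≈ 58.8 m/s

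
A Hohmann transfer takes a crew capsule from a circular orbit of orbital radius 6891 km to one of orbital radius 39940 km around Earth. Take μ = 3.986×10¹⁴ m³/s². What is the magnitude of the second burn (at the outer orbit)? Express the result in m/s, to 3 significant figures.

r₁ = 6891 km = 6.891×10⁶ m.
r₂ = 39940 km = 3.994×10⁷ m.
Transfer ellipse a_t = (r₁ + r₂)/2 = 2.342×10⁷ m.
At r₁: circular v_c1 = √(μ/r₁) = 7605 m/s; transfer-perigee v_p = √[μ(2/r₁ − 1/a_t)] = 9933 m/s.
At r₂: circular v_c2 = √(μ/r₂) = 3159 m/s; transfer-apogee v_a = √[μ(2/r₂ − 1/a_t)] = 1714 m/s.
Δv₂ = v_c2 − v_a = 1445 m/s.

Δv ≈ 1450 m/s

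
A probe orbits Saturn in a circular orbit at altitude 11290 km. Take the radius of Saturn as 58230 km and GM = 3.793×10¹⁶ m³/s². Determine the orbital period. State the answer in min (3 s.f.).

T ≈ 312 min

r = 58230 + 11290 = 69520 km = 6.9520×10⁷ m.
Kepler's third law: T = 2π√(r³/μ) = 2π√((6.952×10⁷)³ / 3.793×10¹⁶).
r³/μ = 8.858×10⁶ s², so T = 2π × 2.976×10³ = 1.870×10⁴ s.
Converting: 1.870×10⁴ s ÷ 60.00 = 311.7 min.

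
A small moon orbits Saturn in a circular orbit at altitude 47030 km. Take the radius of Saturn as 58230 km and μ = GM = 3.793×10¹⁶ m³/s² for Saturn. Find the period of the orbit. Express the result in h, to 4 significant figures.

T ≈ 9.678 h

r = 58230 + 47030 = 105260 km = 1.0526×10⁸ m.
Kepler's third law: T = 2π√(r³/μ) = 2π√((1.053×10⁸)³ / 3.793×10¹⁶).
r³/μ = 3.075×10⁷ s², so T = 2π × 5.545×10³ = 3.484×10⁴ s.
Converting: 3.484×10⁴ s ÷ 3600 = 9.678 h.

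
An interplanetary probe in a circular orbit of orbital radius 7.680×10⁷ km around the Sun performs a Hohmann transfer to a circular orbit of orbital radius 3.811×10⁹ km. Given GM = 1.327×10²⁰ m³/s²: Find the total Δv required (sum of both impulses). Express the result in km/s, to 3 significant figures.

Δv_total ≈ 21.4 km/s

r₁ = 7.680×10⁷ km = 7.680×10¹⁰ m.
r₂ = 3.811×10⁹ km = 3.811×10¹² m.
Transfer ellipse a_t = (r₁ + r₂)/2 = 1.944×10¹² m.
At r₁: circular v_c1 = √(μ/r₁) = 41570 m/s; transfer-perihelion v_p = √[μ(2/r₁ − 1/a_t)] = 58200 m/s.
Δv₁ = v_p − v_c1 = 16630 m/s.
At r₂: circular v_c2 = √(μ/r₂) = 5901 m/s; transfer-aphelion v_a = √[μ(2/r₂ − 1/a_t)] = 1173 m/s.
Δv₂ = v_c2 − v_a = 4728 m/s.
Total Δv = Δv₁ + Δv₂ = 21360 m/s = 21.36 km/s.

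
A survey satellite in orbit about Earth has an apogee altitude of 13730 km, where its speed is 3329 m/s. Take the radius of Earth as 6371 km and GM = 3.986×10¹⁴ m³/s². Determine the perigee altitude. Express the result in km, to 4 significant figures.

perigee altitude ≈ 1424 km

r_a = 6371 + 13730 = 20101 km = 2.010×10⁷ m.
Specific energy ε = v²/2 − μ/r = -1.429×10⁷ J/kg, so a = −μ/(2ε) = 1.395×10⁷ m.
The apsides satisfy r_p + r_a = 2a, so the perigee radius is 2a − r_a = 7.795×10⁶ m = 7795.1 km.
Perigee altitude = 7795.1 − 6371 = 1424.1 km.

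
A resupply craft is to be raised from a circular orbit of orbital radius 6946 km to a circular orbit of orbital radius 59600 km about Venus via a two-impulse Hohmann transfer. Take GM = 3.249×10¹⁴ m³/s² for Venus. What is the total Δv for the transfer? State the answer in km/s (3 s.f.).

r₁ = 6946 km = 6.946×10⁶ m.
r₂ = 59600 km = 5.960×10⁷ m.
Transfer ellipse a_t = (r₁ + r₂)/2 = 3.327×10⁷ m.
At r₁: circular v_c1 = √(μ/r₁) = 6839 m/s; transfer-periapsis v_p = √[μ(2/r₁ − 1/a_t)] = 9153 m/s.
Δv₁ = v_p − v_c1 = 2314 m/s.
At r₂: circular v_c2 = √(μ/r₂) = 2335 m/s; transfer-apoapsis v_a = √[μ(2/r₂ − 1/a_t)] = 1067 m/s.
Δv₂ = v_c2 − v_a = 1268 m/s.
Total Δv = Δv₁ + Δv₂ = 3582 m/s = 3.582 km/s.

Δv_total ≈ 3.58 km/s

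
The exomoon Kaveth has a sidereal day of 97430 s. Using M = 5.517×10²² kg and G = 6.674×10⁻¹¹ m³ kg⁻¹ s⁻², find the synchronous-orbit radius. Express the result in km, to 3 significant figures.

r_sync ≈ 9600 km

μ = GM = 6.674×10⁻¹¹ × 5.517×10²² = 3.682×10¹² m³/s².
A synchronous orbit has period T, so by Kepler's third law a = (μT²/4π²)^(1/3).
μT²/4π² = 3.682×10¹² × (9.743×10⁴)² / 39.48 = 8.853×10²⁰ m³.
a = 9.602×10⁶ m = 9602.2 km.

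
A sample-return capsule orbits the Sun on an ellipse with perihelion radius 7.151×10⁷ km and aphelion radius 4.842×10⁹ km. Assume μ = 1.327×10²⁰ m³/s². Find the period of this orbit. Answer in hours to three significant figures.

Semi-major axis a = (r_p + r_a)/2 = (7.1510×10⁷ + 4.8420×10⁹)/2 = 2.4568×10⁹ km = 2.457×10¹² m.
By Kepler's third law T = 2π√(a³/μ) = 2π × 3.343×10⁸ = 2.100×10⁹ s.
= 5.834×10⁵ hours.

T ≈ 583000 hours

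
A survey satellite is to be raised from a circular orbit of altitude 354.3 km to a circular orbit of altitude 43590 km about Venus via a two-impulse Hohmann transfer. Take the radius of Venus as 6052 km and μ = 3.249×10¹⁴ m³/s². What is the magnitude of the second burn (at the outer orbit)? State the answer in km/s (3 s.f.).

r₁ = 6052 + 354.3 = 6406.3 km = 6.4063×10⁶ m.
r₂ = 6052 + 43590 = 49642 km = 4.9642×10⁷ m.
Transfer ellipse a_t = (r₁ + r₂)/2 = 2.802×10⁷ m.
At r₁: circular v_c1 = √(μ/r₁) = 7121 m/s; transfer-periapsis v_p = √[μ(2/r₁ − 1/a_t)] = 9478 m/s.
At r₂: circular v_c2 = √(μ/r₂) = 2558 m/s; transfer-apoapsis v_a = √[μ(2/r₂ − 1/a_t)] = 1223 m/s.
Δv₂ = v_c2 − v_a = 1335 m/s.
= 1.335 km/s.

Δv ≈ 1.34 km/s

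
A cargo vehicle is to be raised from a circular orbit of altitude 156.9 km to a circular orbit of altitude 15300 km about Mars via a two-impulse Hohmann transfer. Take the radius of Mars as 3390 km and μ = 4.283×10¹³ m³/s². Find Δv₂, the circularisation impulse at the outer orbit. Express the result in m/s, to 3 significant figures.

r₁ = 3390 + 156.9 = 3546.9 km = 3.5469×10⁶ m.
r₂ = 3390 + 15300 = 18690 km = 1.8690×10⁷ m.
Transfer ellipse a_t = (r₁ + r₂)/2 = 1.112×10⁷ m.
At r₁: circular v_c1 = √(μ/r₁) = 3475 m/s; transfer-periapsis v_p = √[μ(2/r₁ − 1/a_t)] = 4505 m/s.
At r₂: circular v_c2 = √(μ/r₂) = 1514 m/s; transfer-apoapsis v_a = √[μ(2/r₂ − 1/a_t)] = 855.0 m/s.
Δv₂ = v_c2 − v_a = 658.8 m/s.

Δv ≈ 659 m/s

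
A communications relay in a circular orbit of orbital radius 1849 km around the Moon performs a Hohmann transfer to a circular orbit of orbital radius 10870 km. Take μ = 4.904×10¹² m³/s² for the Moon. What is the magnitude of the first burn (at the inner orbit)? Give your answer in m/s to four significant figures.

Δv ≈ 500.6 m/s

r₁ = 1849 km = 1.849×10⁶ m.
r₂ = 10870 km = 1.087×10⁷ m.
Transfer ellipse a_t = (r₁ + r₂)/2 = 6.360×10⁶ m.
At r₁: circular v_c1 = √(μ/r₁) = 1629 m/s; transfer-perilune v_p = √[μ(2/r₁ − 1/a_t)] = 2129 m/s.
Δv₁ = v_p − v_c1 = 500.6 m/s.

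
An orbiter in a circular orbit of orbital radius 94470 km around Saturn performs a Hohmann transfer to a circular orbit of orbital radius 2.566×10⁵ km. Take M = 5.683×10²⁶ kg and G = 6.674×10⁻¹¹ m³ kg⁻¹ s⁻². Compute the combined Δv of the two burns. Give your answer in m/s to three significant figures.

Δv_total ≈ 7430 m/s

μ = GM = 6.674×10⁻¹¹ × 5.683×10²⁶ = 3.793×10¹⁶ m³/s².
r₁ = 94470 km = 9.447×10⁷ m.
r₂ = 2.566×10⁵ km = 2.566×10⁸ m.
Transfer ellipse a_t = (r₁ + r₂)/2 = 1.755×10⁸ m.
At r₁: circular v_c1 = √(μ/r₁) = 20040 m/s; transfer-perikrone v_p = √[μ(2/r₁ − 1/a_t)] = 24230 m/s.
Δv₁ = v_p − v_c1 = 4189 m/s.
At r₂: circular v_c2 = √(μ/r₂) = 12160 m/s; transfer-apokrone v_a = √[μ(2/r₂ − 1/a_t)] = 8919 m/s.
Δv₂ = v_c2 − v_a = 3239 m/s.
Total Δv = Δv₁ + Δv₂ = 7428 m/s.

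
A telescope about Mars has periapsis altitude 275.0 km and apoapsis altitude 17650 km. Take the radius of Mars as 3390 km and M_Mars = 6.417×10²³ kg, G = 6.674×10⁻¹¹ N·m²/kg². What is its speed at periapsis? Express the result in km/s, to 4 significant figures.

μ = GM = 6.674×10⁻¹¹ × 6.417×10²³ = 4.283×10¹³ m³/s².
r_p = 3390 + 275.0 = 3665.0 km = 3.6650×10⁶ m.
r_a = 3390 + 17650 = 21040 km = 2.1040×10⁷ m.
Semi-major axis a = (r_p + r_a)/2 = 12352 km = 1.235×10⁷ m.
Vis-viva: v² = μ(2/r − 1/a) = 4.283×10¹³ × (5.457×10⁻⁷ − 8.096×10⁻⁸) = 1.990×10⁷ m²/s².
v = 4461 m/s = 4.461 km/s.

v ≈ 4.461 km/s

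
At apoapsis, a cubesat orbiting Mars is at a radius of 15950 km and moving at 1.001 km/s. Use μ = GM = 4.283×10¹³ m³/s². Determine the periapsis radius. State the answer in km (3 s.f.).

periapsis radius ≈ 3660 km

r_a = 1.595×10⁷ m.
Specific energy ε = v²/2 − μ/r = -2.184×10⁶ J/kg, so a = −μ/(2ε) = 9.804×10⁶ m.
The apsides satisfy r_p + r_a = 2a, so the periapsis radius is 2a − r_a = 3.658×10⁶ m = 3658.4 km.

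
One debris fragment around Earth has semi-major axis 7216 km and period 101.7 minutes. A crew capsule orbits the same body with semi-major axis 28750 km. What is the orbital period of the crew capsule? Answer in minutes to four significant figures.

T₂ ≈ 808.8 minutes

Kepler's third law: T² ∝ a³, so T₂ = T₁ (a₂/a₁)^(3/2).
a₂/a₁ = 3.984, (a₂/a₁)^(3/2) = 7.953.
T₂ = 101.7 × 7.953 = 808.8 minutes.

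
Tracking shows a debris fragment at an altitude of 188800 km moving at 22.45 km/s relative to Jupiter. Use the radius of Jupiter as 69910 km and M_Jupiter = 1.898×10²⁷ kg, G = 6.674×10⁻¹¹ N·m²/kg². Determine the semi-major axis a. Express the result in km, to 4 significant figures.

a ≈ 2.665×10⁵ km

μ = GM = 6.674×10⁻¹¹ × 1.898×10²⁷ = 1.267×10¹⁷ m³/s².
r = 69910 + 188800 = 2.5871×10⁵ km = 2.587×10⁸ m.
Specific orbital energy ε = v²/2 − μ/r = (22450)²/2 − 1.267×10¹⁷/2.587×10⁸ = -2.376×10⁸ J/kg.
Since ε = −μ/(2a), a = −μ/(2ε) = 2.665×10⁸ m = 2.6653×10⁵ km.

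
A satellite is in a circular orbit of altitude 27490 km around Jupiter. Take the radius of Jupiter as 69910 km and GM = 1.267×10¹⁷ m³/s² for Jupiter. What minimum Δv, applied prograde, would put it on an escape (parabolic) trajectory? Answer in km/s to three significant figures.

Δv ≈ 14.9 km/s

r = 69910 + 27490 = 97400 km = 9.7400×10⁷ m.
Circular speed v_c = √(μ/r) = 36070 m/s.
Escape speed v_esc = √(2μ/r) = √2 × v_c = 51010 m/s.
Δv = v_esc − v_c = 14940 m/s = 14.94 km/s.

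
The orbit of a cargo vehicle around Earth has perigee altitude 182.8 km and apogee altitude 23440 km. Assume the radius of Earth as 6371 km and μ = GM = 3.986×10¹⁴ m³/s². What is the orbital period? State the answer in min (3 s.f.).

r_p = 6371 + 182.8 = 6553.8 km = 6.5538×10⁶ m.
r_a = 6371 + 23440 = 29811 km = 2.9811×10⁷ m.
Semi-major axis a = (r_p + r_a)/2 = (6553.8 + 29811)/2 = 18182 km = 1.818×10⁷ m.
By Kepler's third law T = 2π√(a³/μ) = 2π × 3.883×10³ = 2.440×10⁴ s.
= 406.7 min.

T ≈ 407 min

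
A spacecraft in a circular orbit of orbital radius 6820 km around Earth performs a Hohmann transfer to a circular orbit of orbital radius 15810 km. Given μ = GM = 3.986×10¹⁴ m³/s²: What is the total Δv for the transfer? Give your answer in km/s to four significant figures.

Δv_total ≈ 2.515 km/s

r₁ = 6820 km = 6.820×10⁶ m.
r₂ = 15810 km = 1.581×10⁷ m.
Transfer ellipse a_t = (r₁ + r₂)/2 = 1.132×10⁷ m.
At r₁: circular v_c1 = √(μ/r₁) = 7645 m/s; transfer-perigee v_p = √[μ(2/r₁ − 1/a_t)] = 9037 m/s.
Δv₁ = v_p − v_c1 = 1392 m/s.
At r₂: circular v_c2 = √(μ/r₂) = 5021 m/s; transfer-apogee v_a = √[μ(2/r₂ − 1/a_t)] = 3898 m/s.
Δv₂ = v_c2 − v_a = 1123 m/s.
Total Δv = Δv₁ + Δv₂ = 2515 m/s = 2.515 km/s.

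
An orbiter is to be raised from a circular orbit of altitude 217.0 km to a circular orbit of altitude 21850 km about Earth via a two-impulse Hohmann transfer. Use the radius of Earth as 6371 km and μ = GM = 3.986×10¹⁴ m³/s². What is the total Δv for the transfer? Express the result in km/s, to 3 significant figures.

Δv_total ≈ 3.57 km/s

r₁ = 6371 + 217.0 = 6588.0 km = 6.5880×10⁶ m.
r₂ = 6371 + 21850 = 28221 km = 2.8221×10⁷ m.
Transfer ellipse a_t = (r₁ + r₂)/2 = 1.740×10⁷ m.
At r₁: circular v_c1 = √(μ/r₁) = 7778 m/s; transfer-perigee v_p = √[μ(2/r₁ − 1/a_t)] = 9905 m/s.
Δv₁ = v_p − v_c1 = 2126 m/s.
At r₂: circular v_c2 = √(μ/r₂) = 3758 m/s; transfer-apogee v_a = √[μ(2/r₂ − 1/a_t)] = 2312 m/s.
Δv₂ = v_c2 − v_a = 1446 m/s.
Total Δv = Δv₁ + Δv₂ = 3572 m/s = 3.572 km/s.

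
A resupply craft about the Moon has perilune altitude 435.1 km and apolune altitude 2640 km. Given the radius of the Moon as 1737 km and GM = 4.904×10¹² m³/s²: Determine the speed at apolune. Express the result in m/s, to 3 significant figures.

r_p = 1737 + 435.1 = 2172.1 km = 2.1721×10⁶ m.
r_a = 1737 + 2640 = 4377.0 km = 4.3770×10⁶ m.
Semi-major axis a = (r_p + r_a)/2 = 3274.6 km = 3.275×10⁶ m.
Vis-viva: v² = μ(2/r − 1/a) = 4.904×10¹² × (4.569×10⁻⁷ − 3.054×10⁻⁷) = 7.432×10⁵ m²/s².
v = 862.1 m/s.

v ≈ 862 m/s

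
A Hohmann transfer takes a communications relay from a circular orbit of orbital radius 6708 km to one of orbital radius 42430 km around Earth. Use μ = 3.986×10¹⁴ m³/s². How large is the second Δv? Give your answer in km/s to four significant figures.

Δv ≈ 1.463 km/s

r₁ = 6708 km = 6.708×10⁶ m.
r₂ = 42430 km = 4.243×10⁷ m.
Transfer ellipse a_t = (r₁ + r₂)/2 = 2.457×10⁷ m.
At r₁: circular v_c1 = √(μ/r₁) = 7709 m/s; transfer-perigee v_p = √[μ(2/r₁ − 1/a_t)] = 10130 m/s.
At r₂: circular v_c2 = √(μ/r₂) = 3065 m/s; transfer-apogee v_a = √[μ(2/r₂ − 1/a_t)] = 1602 m/s.
Δv₂ = v_c2 − v_a = 1463 m/s.
= 1.463 km/s.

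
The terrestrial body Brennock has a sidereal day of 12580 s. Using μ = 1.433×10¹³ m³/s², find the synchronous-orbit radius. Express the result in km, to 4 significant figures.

r_sync ≈ 3858 km

A synchronous orbit has period T, so by Kepler's third law a = (μT²/4π²)^(1/3).
μT²/4π² = 1.433×10¹³ × (1.258×10⁴)² / 39.48 = 5.744×10¹⁹ m³.
a = 3.858×10⁶ m = 3858.5 km.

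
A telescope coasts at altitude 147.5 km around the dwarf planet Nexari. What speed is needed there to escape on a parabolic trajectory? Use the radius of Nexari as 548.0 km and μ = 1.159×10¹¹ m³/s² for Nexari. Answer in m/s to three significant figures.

v_esc ≈ 577 m/s

r = 548.0 + 147.5 = 695.50 km = 6.9550×10⁵ m.
Escape speed v_esc = √(2μ/r) = √(2 × 1.159×10¹¹ / 6.955×10⁵) = √(3.333×10⁵) = 577.3 m/s.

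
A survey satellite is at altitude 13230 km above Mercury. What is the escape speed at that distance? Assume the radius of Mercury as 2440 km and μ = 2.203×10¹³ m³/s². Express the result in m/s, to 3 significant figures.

r = 2440 + 13230 = 15670 km = 1.5670×10⁷ m.
Escape speed v_esc = √(2μ/r) = √(2 × 2.203×10¹³ / 1.567×10⁷) = √(2.812×10⁶) = 1677 m/s.

v_esc ≈ 1680 m/s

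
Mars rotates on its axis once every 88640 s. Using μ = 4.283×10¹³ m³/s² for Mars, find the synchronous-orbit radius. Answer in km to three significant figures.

A synchronous orbit has period T, so by Kepler's third law a = (μT²/4π²)^(1/3).
μT²/4π² = 4.283×10¹³ × (8.864×10⁴)² / 39.48 = 8.524×10²¹ m³.
a = 2.043×10⁷ m = 20428 km.

r_sync ≈ 20400 km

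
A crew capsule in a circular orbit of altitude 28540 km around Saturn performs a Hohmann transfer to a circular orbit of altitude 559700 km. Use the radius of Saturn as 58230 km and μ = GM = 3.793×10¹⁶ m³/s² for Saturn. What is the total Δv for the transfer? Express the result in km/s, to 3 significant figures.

Δv_total ≈ 10.7 km/s

r₁ = 58230 + 28540 = 86770 km = 8.6770×10⁷ m.
r₂ = 58230 + 559700 = 617930 km = 6.1793×10⁸ m.
Transfer ellipse a_t = (r₁ + r₂)/2 = 3.524×10⁸ m.
At r₁: circular v_c1 = √(μ/r₁) = 20910 m/s; transfer-perikrone v_p = √[μ(2/r₁ − 1/a_t)] = 27690 m/s.
Δv₁ = v_p − v_c1 = 6780 m/s.
At r₂: circular v_c2 = √(μ/r₂) = 7835 m/s; transfer-apokrone v_a = √[μ(2/r₂ − 1/a_t)] = 3888 m/s.
Δv₂ = v_c2 − v_a = 3947 m/s.
Total Δv = Δv₁ + Δv₂ = 10730 m/s = 10.73 km/s.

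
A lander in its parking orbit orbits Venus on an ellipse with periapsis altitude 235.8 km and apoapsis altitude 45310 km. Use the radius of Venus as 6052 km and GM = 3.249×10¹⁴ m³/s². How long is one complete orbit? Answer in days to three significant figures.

T ≈ 0.624 days

r_p = 6052 + 235.8 = 6287.8 km = 6.2878×10⁶ m.
r_a = 6052 + 45310 = 51362 km = 5.1362×10⁷ m.
Semi-major axis a = (r_p + r_a)/2 = (6287.8 + 51362)/2 = 28825 km = 2.882×10⁷ m.
By Kepler's third law T = 2π√(a³/μ) = 2π × 8.586×10³ = 5.395×10⁴ s.
= 0.6244 days.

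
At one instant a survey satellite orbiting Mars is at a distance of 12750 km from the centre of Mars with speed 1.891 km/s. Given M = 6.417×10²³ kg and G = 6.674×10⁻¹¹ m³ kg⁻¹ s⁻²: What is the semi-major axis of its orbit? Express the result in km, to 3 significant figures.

a ≈ 13600 km

μ = GM = 6.674×10⁻¹¹ × 6.417×10²³ = 4.283×10¹³ m³/s².
r = 1.275×10⁷ m.
Specific orbital energy ε = v²/2 − μ/r = (1891)²/2 − 4.283×10¹³/1.275×10⁷ = -1.571×10⁶ J/kg.
Since ε = −μ/(2a), a = −μ/(2ε) = 1.363×10⁷ m = 13630 km.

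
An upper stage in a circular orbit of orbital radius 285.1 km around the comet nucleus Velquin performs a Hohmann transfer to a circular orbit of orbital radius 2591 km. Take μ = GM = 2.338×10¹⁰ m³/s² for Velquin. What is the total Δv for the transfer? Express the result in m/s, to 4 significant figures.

r₁ = 285.1 km = 2.851×10⁵ m.
r₂ = 2591 km = 2.591×10⁶ m.
Transfer ellipse a_t = (r₁ + r₂)/2 = 1.438×10⁶ m.
At r₁: circular v_c1 = √(μ/r₁) = 286.4 m/s; transfer-periapsis v_p = √[μ(2/r₁ − 1/a_t)] = 384.4 m/s.
Δv₁ = v_p − v_c1 = 98.02 m/s.
At r₂: circular v_c2 = √(μ/r₂) = 94.99 m/s; transfer-apoapsis v_a = √[μ(2/r₂ − 1/a_t)] = 42.30 m/s.
Δv₂ = v_c2 − v_a = 52.70 m/s.
Total Δv = Δv₁ + Δv₂ = 150.7 m/s.

Δv_total ≈ 150.7 m/s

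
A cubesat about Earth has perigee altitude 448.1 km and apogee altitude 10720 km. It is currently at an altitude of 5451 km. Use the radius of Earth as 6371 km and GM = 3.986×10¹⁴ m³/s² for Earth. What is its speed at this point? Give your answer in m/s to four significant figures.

r_p = 6371 + 448.1 = 6819.1 km = 6.8191×10⁶ m.
r_a = 6371 + 10720 = 17091 km = 1.7091×10⁷ m.
r = 6371 + 5451 = 11822 km = 1.182×10⁷ m.
Semi-major axis a = (r_p + r_a)/2 = 11955 km = 1.196×10⁷ m.
Vis-viva: v² = μ(2/r − 1/a) = 3.986×10¹⁴ × (1.692×10⁻⁷ − 8.365×10⁻⁸) = 3.409×10⁷ m²/s².
v = 5839 m/s.

v ≈ 5839 m/s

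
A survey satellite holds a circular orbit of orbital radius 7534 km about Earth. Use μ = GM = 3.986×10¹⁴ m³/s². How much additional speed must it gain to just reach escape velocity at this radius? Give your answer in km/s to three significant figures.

r = 7534 km = 7.534×10⁶ m.
Circular speed v_c = √(μ/r) = 7274 m/s.
Escape speed v_esc = √(2μ/r) = √2 × v_c = 10290 m/s.
Δv = v_esc − v_c = 3013 m/s = 3.013 km/s.

Δv ≈ 3.01 km/s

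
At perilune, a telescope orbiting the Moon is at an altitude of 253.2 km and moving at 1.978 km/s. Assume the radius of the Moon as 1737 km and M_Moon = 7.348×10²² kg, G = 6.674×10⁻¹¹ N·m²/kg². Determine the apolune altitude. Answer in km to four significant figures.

apolune altitude ≈ 5929 km

μ = GM = 6.674×10⁻¹¹ × 7.348×10²² = 4.904×10¹² m³/s².
r_p = 1737 + 253.2 = 1990.2 km = 1.990×10⁶ m.
Specific energy ε = v²/2 − μ/r = -5.079×10⁵ J/kg, so a = −μ/(2ε) = 4.828×10⁶ m.
The apsides satisfy r_p + r_a = 2a, so the apolune radius is 2a − r_p = 7.666×10⁶ m = 7666.1 km.
Apolune altitude = 7666.1 − 1737 = 5929.1 km.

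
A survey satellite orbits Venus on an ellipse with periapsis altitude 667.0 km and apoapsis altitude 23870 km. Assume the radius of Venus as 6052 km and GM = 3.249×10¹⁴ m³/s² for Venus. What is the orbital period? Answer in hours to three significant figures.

r_p = 6052 + 667.0 = 6719.0 km = 6.7190×10⁶ m.
r_a = 6052 + 23870 = 29922 km = 2.9922×10⁷ m.
Semi-major axis a = (r_p + r_a)/2 = (6719.0 + 29922)/2 = 18320 km = 1.832×10⁷ m.
By Kepler's third law T = 2π√(a³/μ) = 2π × 4.350×10³ = 2.733×10⁴ s.
= 7.593 hours.

T ≈ 7.59 hours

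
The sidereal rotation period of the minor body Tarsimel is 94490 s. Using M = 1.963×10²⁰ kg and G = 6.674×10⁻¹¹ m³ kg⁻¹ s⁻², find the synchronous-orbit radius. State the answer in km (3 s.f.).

r_sync ≈ 1440 km

μ = GM = 6.674×10⁻¹¹ × 1.963×10²⁰ = 1.310×10¹⁰ m³/s².
A synchronous orbit has period T, so by Kepler's third law a = (μT²/4π²)^(1/3).
μT²/4π² = 1.310×10¹⁰ × (9.449×10⁴)² / 39.48 = 2.963×10¹⁸ m³.
a = 1.436×10⁶ m = 1436.3 km.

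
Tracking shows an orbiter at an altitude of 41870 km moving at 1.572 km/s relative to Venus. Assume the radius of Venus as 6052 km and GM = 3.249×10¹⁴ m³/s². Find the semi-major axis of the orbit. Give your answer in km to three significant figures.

a ≈ 29300 km

r = 6052 + 41870 = 47922 km = 4.792×10⁷ m.
Specific orbital energy ε = v²/2 − μ/r = (1572)²/2 − 3.249×10¹⁴/4.792×10⁷ = -5.544×10⁶ J/kg.
Since ε = −μ/(2a), a = −μ/(2ε) = 2.930×10⁷ m = 29301 km.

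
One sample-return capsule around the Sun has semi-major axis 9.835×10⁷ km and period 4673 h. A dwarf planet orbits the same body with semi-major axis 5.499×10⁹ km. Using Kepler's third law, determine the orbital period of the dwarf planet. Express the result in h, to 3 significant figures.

T₂ ≈ 1.95×10⁶ h

Kepler's third law: T² ∝ a³, so T₂ = T₁ (a₂/a₁)^(3/2).
a₂/a₁ = 55.91, (a₂/a₁)^(3/2) = 418.1.
T₂ = 4673 × 418.1 = 1.954×10⁶ h.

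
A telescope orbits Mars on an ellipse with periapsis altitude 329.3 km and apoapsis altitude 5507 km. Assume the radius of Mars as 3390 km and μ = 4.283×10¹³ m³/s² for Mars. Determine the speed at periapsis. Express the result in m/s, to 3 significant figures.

v ≈ 4030 m/s

r_p = 3390 + 329.3 = 3719.3 km = 3.7193×10⁶ m.
r_a = 3390 + 5507 = 8897.0 km = 8.8970×10⁶ m.
Semi-major axis a = (r_p + r_a)/2 = 6308.1 km = 6.308×10⁶ m.
Vis-viva: v² = μ(2/r − 1/a) = 4.283×10¹³ × (5.377×10⁻⁷ − 1.585×10⁻⁷) = 1.624×10⁷ m²/s².
v = 4030 m/s.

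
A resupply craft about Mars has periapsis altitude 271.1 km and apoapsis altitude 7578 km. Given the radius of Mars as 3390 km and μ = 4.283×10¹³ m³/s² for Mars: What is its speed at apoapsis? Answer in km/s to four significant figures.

r_p = 3390 + 271.1 = 3661.1 km = 3.6611×10⁶ m.
r_a = 3390 + 7578 = 10968 km = 1.0968×10⁷ m.
Semi-major axis a = (r_p + r_a)/2 = 7314.6 km = 7.315×10⁶ m.
Vis-viva: v² = μ(2/r − 1/a) = 4.283×10¹³ × (1.823×10⁻⁷ − 1.367×10⁻⁷) = 1.955×10⁶ m²/s².
v = 1398 m/s = 1.398 km/s.

v ≈ 1.398 km/s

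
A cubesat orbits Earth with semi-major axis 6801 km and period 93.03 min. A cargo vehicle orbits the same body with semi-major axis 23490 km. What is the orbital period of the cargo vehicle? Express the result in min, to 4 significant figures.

T₂ ≈ 597.2 min

Kepler's third law: T² ∝ a³, so T₂ = T₁ (a₂/a₁)^(3/2).
a₂/a₁ = 3.454, (a₂/a₁)^(3/2) = 6.419.
T₂ = 93.03 × 6.419 = 597.2 min.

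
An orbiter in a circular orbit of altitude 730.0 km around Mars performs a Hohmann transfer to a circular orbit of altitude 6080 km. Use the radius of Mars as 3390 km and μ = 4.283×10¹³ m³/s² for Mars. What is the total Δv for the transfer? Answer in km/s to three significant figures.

Δv_total ≈ 1.05 km/s

r₁ = 3390 + 730.0 = 4120.0 km = 4.1200×10⁶ m.
r₂ = 3390 + 6080 = 9470.0 km = 9.4700×10⁶ m.
Transfer ellipse a_t = (r₁ + r₂)/2 = 6.795×10⁶ m.
At r₁: circular v_c1 = √(μ/r₁) = 3224 m/s; transfer-periapsis v_p = √[μ(2/r₁ − 1/a_t)] = 3806 m/s.
Δv₁ = v_p − v_c1 = 582.1 m/s.
At r₂: circular v_c2 = √(μ/r₂) = 2127 m/s; transfer-apoapsis v_a = √[μ(2/r₂ − 1/a_t)] = 1656 m/s.
Δv₂ = v_c2 − v_a = 470.7 m/s.
Total Δv = Δv₁ + Δv₂ = 1053 m/s = 1.053 km/s.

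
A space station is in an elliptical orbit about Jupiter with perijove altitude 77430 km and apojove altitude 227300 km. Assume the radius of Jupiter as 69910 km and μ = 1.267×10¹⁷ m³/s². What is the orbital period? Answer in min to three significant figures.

T ≈ 975 min

r_p = 69910 + 77430 = 147340 km = 1.4734×10⁸ m.
r_a = 69910 + 227300 = 297210 km = 2.9721×10⁸ m.
Semi-major axis a = (r_p + r_a)/2 = (1.4734×10⁵ + 2.9721×10⁵)/2 = 2.2228×10⁵ km = 2.223×10⁸ m.
By Kepler's third law T = 2π√(a³/μ) = 2π × 9.310×10³ = 5.850×10⁴ s.
= 974.9 min.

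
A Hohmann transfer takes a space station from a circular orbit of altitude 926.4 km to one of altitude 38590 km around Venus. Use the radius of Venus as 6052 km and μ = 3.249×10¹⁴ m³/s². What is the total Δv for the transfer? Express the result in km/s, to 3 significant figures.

r₁ = 6052 + 926.4 = 6978.4 km = 6.9784×10⁶ m.
r₂ = 6052 + 38590 = 44642 km = 4.4642×10⁷ m.
Transfer ellipse a_t = (r₁ + r₂)/2 = 2.581×10⁷ m.
At r₁: circular v_c1 = √(μ/r₁) = 6823 m/s; transfer-periapsis v_p = √[μ(2/r₁ − 1/a_t)] = 8974 m/s.
Δv₁ = v_p − v_c1 = 2150 m/s.
At r₂: circular v_c2 = √(μ/r₂) = 2698 m/s; transfer-apoapsis v_a = √[μ(2/r₂ − 1/a_t)] = 1403 m/s.
Δv₂ = v_c2 − v_a = 1295 m/s.
Total Δv = Δv₁ + Δv₂ = 3445 m/s = 3.445 km/s.

Δv_total ≈ 3.45 km/s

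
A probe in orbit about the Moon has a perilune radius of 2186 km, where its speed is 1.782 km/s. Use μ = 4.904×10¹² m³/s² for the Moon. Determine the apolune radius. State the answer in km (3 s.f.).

r_p = 2.186×10⁶ m.
Specific energy ε = v²/2 − μ/r = -6.556×10⁵ J/kg, so a = −μ/(2ε) = 3.740×10⁶ m.
The apsides satisfy r_p + r_a = 2a, so the apolune radius is 2a − r_p = 5.294×10⁶ m = 5294.1 km.

apolune radius ≈ 5290 km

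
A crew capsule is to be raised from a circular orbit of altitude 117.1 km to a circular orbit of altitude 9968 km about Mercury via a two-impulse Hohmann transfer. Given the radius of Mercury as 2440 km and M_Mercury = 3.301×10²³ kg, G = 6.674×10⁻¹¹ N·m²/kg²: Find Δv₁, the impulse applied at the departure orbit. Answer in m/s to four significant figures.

μ = GM = 6.674×10⁻¹¹ × 3.301×10²³ = 2.203×10¹³ m³/s².
r₁ = 2440 + 117.1 = 2557.1 km = 2.5571×10⁶ m.
r₂ = 2440 + 9968 = 12408 km = 1.2408×10⁷ m.
Transfer ellipse a_t = (r₁ + r₂)/2 = 7.483×10⁶ m.
At r₁: circular v_c1 = √(μ/r₁) = 2935 m/s; transfer-periherm v_p = √[μ(2/r₁ − 1/a_t)] = 3780 m/s.
Δv₁ = v_p − v_c1 = 844.6 m/s.

Δv ≈ 844.6 m/s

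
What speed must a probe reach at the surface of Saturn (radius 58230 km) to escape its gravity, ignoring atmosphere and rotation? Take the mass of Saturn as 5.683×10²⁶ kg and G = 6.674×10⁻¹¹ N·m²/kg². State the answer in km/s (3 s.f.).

μ = GM = 6.674×10⁻¹¹ × 5.683×10²⁶ = 3.793×10¹⁶ m³/s².
r = R = 5.823×10⁷ m.
Escape speed v_esc = √(2μ/r) = √(2 × 3.793×10¹⁶ / 5.823×10⁷) = √(1.303×10⁹) = 36090 m/s.
= 36.09 km/s.

v_esc ≈ 36.1 km/s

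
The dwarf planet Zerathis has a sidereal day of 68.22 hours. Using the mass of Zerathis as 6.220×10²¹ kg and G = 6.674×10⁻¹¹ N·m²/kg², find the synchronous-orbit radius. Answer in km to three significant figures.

r_sync ≈ 8590 km

μ = GM = 6.674×10⁻¹¹ × 6.220×10²¹ = 4.151×10¹¹ m³/s².
T = 68.22 hours = 2.456×10⁵ s.
A synchronous orbit has period T, so by Kepler's third law a = (μT²/4π²)^(1/3).
μT²/4π² = 4.151×10¹¹ × (2.456×10⁵)² / 39.48 = 6.342×10²⁰ m³.
a = 8.592×10⁶ m = 8591.8 km.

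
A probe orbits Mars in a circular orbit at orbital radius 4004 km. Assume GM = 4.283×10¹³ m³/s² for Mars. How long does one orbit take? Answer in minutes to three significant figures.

T ≈ 128 minutes

r = 4004 km = 4.004×10⁶ m.
Kepler's third law: T = 2π√(r³/μ) = 2π√((4.004×10⁶)³ / 4.283×10¹³).
r³/μ = 1.499×10⁶ s², so T = 2π × 1.224×10³ = 7.692×10³ s.
Converting: 7.692×10³ s ÷ 60.00 = 128.2 minutes.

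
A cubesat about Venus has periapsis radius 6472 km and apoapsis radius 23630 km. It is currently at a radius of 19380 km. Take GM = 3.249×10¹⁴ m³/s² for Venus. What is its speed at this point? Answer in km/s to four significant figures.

Semi-major axis a = (r_p + r_a)/2 = 15051 km = 1.505×10⁷ m.
Vis-viva: v² = μ(2/r − 1/a) = 3.249×10¹⁴ × (1.032×10⁻⁷ − 6.644×10⁻⁸) = 1.194×10⁷ m²/s².
v = 3456 m/s = 3.456 km/s.

v ≈ 3.456 km/s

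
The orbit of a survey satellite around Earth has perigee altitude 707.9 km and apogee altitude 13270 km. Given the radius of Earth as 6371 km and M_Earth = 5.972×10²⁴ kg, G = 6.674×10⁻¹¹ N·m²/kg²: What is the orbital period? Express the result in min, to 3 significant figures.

μ = GM = 6.674×10⁻¹¹ × 5.972×10²⁴ = 3.986×10¹⁴ m³/s².
r_p = 6371 + 707.9 = 7078.9 km = 7.0789×10⁶ m.
r_a = 6371 + 13270 = 19641 km = 1.9641×10⁷ m.
Semi-major axis a = (r_p + r_a)/2 = (7078.9 + 19641)/2 = 13360 km = 1.336×10⁷ m.
By Kepler's third law T = 2π√(a³/μ) = 2π × 2.446×10³ = 1.537×10⁴ s.
= 256.1 min.

T ≈ 256 min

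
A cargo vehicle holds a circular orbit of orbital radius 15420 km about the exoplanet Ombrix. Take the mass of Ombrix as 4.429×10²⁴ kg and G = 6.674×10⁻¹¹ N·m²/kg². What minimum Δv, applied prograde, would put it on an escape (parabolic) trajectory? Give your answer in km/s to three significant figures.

Δv ≈ 1.81 km/s

μ = GM = 6.674×10⁻¹¹ × 4.429×10²⁴ = 2.956×10¹⁴ m³/s².
r = 15420 km = 1.542×10⁷ m.
Circular speed v_c = √(μ/r) = 4378 m/s.
Escape speed v_esc = √(2μ/r) = √2 × v_c = 6192 m/s.
Δv = v_esc − v_c = 1814 m/s = 1.814 km/s.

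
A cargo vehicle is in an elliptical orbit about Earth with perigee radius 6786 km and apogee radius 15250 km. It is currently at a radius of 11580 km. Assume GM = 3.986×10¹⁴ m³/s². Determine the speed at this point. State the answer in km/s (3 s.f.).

Semi-major axis a = (r_p + r_a)/2 = 11018 km = 1.102×10⁷ m.
Vis-viva: v² = μ(2/r − 1/a) = 3.986×10¹⁴ × (1.727×10⁻⁷ − 9.076×10⁻⁸) = 3.267×10⁷ m²/s².
v = 5715 m/s = 5.715 km/s.

v ≈ 5.72 km/s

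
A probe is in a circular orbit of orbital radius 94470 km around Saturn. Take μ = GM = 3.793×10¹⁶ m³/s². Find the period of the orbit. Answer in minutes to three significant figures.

r = 94470 km = 9.447×10⁷ m.
Kepler's third law: T = 2π√(r³/μ) = 2π√((9.447×10⁷)³ / 3.793×10¹⁶).
r³/μ = 2.223×10⁷ s², so T = 2π × 4.715×10³ = 2.962×10⁴ s.
Converting: 2.962×10⁴ s ÷ 60.00 = 493.7 minutes.

T ≈ 494 minutes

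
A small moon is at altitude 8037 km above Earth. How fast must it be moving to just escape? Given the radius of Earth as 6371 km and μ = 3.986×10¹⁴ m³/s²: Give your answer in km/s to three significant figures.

v_esc ≈ 7.44 km/s

r = 6371 + 8037 = 14408 km = 1.4408×10⁷ m.
Escape speed v_esc = √(2μ/r) = √(2 × 3.986×10¹⁴ / 1.441×10⁷) = √(5.533×10⁷) = 7438 m/s.
= 7.438 km/s.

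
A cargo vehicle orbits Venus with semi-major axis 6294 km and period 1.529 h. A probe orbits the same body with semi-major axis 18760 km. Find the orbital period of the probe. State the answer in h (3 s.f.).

T₂ ≈ 7.87 h

Kepler's third law: T² ∝ a³, so T₂ = T₁ (a₂/a₁)^(3/2).
a₂/a₁ = 2.981, (a₂/a₁)^(3/2) = 5.146.
T₂ = 1.529 × 5.146 = 7.868 h.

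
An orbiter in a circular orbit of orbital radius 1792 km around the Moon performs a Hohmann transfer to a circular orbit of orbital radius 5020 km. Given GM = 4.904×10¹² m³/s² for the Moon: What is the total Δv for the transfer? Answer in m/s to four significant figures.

Δv_total ≈ 625.5 m/s

r₁ = 1792 km = 1.792×10⁶ m.
r₂ = 5020 km = 5.020×10⁶ m.
Transfer ellipse a_t = (r₁ + r₂)/2 = 3.406×10⁶ m.
At r₁: circular v_c1 = √(μ/r₁) = 1654 m/s; transfer-perilune v_p = √[μ(2/r₁ − 1/a_t)] = 2008 m/s.
Δv₁ = v_p − v_c1 = 354.1 m/s.
At r₂: circular v_c2 = √(μ/r₂) = 988.4 m/s; transfer-apolune v_a = √[μ(2/r₂ − 1/a_t)] = 716.9 m/s.
Δv₂ = v_c2 − v_a = 271.5 m/s.
Total Δv = Δv₁ + Δv₂ = 625.5 m/s.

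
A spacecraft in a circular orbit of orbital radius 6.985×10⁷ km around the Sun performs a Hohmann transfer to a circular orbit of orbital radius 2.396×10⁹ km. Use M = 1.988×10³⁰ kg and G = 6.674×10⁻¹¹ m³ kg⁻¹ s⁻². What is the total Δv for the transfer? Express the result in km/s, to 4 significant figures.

Δv_total ≈ 22.84 km/s

μ = GM = 6.674×10⁻¹¹ × 1.988×10³⁰ = 1.327×10²⁰ m³/s².
r₁ = 6.985×10⁷ km = 6.985×10¹⁰ m.
r₂ = 2.396×10⁹ km = 2.396×10¹² m.
Transfer ellipse a_t = (r₁ + r₂)/2 = 1.233×10¹² m.
At r₁: circular v_c1 = √(μ/r₁) = 43580 m/s; transfer-perihelion v_p = √[μ(2/r₁ − 1/a_t)] = 60760 m/s.
Δv₁ = v_p − v_c1 = 17170 m/s.
At r₂: circular v_c2 = √(μ/r₂) = 7441 m/s; transfer-aphelion v_a = √[μ(2/r₂ − 1/a_t)] = 1771 m/s.
Δv₂ = v_c2 − v_a = 5670 m/s.
Total Δv = Δv₁ + Δv₂ = 22840 m/s = 22.84 km/s.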